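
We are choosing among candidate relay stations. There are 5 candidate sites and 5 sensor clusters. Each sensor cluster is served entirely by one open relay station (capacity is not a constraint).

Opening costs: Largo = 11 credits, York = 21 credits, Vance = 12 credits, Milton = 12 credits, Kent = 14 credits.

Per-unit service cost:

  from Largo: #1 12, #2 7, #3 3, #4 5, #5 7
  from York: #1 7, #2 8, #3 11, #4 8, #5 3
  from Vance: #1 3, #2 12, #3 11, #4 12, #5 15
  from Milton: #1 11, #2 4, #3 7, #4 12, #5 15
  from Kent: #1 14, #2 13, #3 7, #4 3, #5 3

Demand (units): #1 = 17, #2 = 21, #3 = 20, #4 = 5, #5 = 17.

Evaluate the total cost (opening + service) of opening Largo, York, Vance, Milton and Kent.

Total cost: 331

Each sensor cluster is assigned to its cheapest site among the open ones.
{Largo, York, Vance, Milton, Kent}: #1→Vance 3·17=51, #2→Milton 4·21=84, #3→Largo 3·20=60, #4→Kent 3·5=15, #5→York 3·17=51. Service 261; fixed 70; total 331.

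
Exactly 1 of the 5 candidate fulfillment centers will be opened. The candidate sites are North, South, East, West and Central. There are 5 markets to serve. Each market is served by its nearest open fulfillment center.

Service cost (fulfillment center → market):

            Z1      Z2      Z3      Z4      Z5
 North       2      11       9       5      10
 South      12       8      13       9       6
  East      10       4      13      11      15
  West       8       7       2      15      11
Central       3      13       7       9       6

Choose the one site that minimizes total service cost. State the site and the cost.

Choose North only; total service cost 37.

With exactly 1 open, each market uses its cheapest among the chosen.
{North}: Z1→North 2, Z2→North 11, Z3→North 9, Z4→North 5, Z5→North 10. Service cost 37.
{Central}: service cost 38
{West}: service cost 43
Among all 5 size-1 choices, {North} is lowest.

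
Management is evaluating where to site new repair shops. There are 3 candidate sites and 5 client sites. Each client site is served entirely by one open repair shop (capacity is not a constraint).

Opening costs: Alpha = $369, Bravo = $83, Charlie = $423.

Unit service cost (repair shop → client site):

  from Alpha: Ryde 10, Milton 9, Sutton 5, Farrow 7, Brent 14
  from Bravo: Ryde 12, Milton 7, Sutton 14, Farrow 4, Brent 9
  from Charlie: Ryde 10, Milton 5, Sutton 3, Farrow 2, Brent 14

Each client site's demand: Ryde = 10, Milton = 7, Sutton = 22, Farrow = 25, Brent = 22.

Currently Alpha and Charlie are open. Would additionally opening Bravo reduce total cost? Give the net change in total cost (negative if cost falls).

Yes — net change −27 (cost falls by 27).

Current service cost with {Alpha, Charlie}: 559.
Adding Bravo: each client site re-picks its cheapest; new service cost 449, saving 110.
Extra fixed cost: 83. Net change = 83 − 110 = -27.
(Totals: 1351 → 1324.)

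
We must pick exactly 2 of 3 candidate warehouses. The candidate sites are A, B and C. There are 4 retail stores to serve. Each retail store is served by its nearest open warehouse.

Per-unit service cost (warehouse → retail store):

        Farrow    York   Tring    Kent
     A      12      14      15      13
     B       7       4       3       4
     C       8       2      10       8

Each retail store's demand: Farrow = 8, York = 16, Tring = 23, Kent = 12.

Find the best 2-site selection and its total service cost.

With exactly 2 open, each retail store uses its cheapest among the chosen.
{B, C}: Farrow→B 7·8=56, York→C 2·16=32, Tring→B 3·23=69, Kent→B 4·12=48. Service cost 205.
{A, B}: service cost 237
{A, C}: service cost 422
Among all 3 size-2 choices, {B, C} is lowest.

Choose B and C; total service cost 205.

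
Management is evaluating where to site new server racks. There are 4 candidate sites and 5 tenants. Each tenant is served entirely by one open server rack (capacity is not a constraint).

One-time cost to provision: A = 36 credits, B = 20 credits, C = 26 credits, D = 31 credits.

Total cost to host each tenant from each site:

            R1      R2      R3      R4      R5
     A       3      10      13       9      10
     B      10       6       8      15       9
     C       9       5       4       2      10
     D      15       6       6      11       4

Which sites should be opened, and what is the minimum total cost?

Open C only; minimum total cost 56.

For any fixed open set, each tenant goes to its cheapest open site; total = fixed + service.
{C}: R1→C 9, R2→C 5, R3→C 4, R4→C 2, R5→C 10. Service 30; fixed 26; total 56.
{B}: R1→B 10, R2→B 6, R3→B 8, R4→B 15, R5→B 9. Service 48; fixed 20; total 68.
{D}: R1→D 15, R2→D 6, R3→D 6, R4→D 11, R5→D 4. Service 42; fixed 31; total 73.
{A, B, C, D}: service 18 + fixed 113 = 131
(All 15 nonempty subsets were checked; C only is lowest.)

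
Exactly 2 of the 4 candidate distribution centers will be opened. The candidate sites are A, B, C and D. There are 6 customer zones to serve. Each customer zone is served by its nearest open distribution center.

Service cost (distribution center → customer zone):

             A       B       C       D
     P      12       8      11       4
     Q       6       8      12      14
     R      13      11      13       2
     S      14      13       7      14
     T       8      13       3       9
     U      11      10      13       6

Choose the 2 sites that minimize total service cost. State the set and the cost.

Choose C and D; total service cost 34.

With exactly 2 open, each customer zone uses its cheapest among the chosen.
{C, D}: P→D 4, Q→C 12, R→D 2, S→C 7, T→C 3, U→D 6. Service cost 34.
{A, D}: service cost 40
{B, D}: service cost 42
Among all 6 size-2 choices, {C, D} is lowest.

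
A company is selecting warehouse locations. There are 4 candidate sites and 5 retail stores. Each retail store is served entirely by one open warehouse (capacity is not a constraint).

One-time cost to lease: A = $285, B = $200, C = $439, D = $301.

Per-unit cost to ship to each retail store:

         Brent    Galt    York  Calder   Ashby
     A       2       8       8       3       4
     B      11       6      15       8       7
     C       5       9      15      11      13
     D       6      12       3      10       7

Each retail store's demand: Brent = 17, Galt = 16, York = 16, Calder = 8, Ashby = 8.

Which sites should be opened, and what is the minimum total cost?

For any fixed open set, each retail store goes to its cheapest open site; total = fixed + service.
{A}: Brent→A 2·17=34, Galt→A 8·16=128, York→A 8·16=128, Calder→A 3·8=24, Ashby→A 4·8=32. Service 346; fixed 285; total 631.
{D}: service 478 + fixed 301 = 779
{A, B}: service 314 + fixed 485 = 799
{A, B, C, D}: service 234 + fixed 1225 = 1459
(All 15 nonempty subsets were checked; A only is lowest.)

Open A only; minimum total cost 631.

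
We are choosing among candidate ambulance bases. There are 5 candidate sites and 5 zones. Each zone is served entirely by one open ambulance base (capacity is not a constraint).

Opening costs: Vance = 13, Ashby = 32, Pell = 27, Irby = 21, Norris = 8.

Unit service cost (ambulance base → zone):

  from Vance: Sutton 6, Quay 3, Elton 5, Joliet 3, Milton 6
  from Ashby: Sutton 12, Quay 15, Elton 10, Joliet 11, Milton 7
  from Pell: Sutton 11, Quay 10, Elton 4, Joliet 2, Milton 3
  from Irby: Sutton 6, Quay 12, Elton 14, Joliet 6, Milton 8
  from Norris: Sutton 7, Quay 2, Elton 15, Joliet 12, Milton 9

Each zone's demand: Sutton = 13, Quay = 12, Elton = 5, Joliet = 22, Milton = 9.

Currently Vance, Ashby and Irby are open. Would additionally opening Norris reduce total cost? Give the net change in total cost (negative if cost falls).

Yes — net change −4 (cost falls by 4).

Current service cost with {Vance, Ashby, Irby}: 259.
Adding Norris: each zone re-picks its cheapest; new service cost 247, saving 12.
Extra fixed cost: 8. Net change = 8 − 12 = -4.
(Totals: 325 → 321.)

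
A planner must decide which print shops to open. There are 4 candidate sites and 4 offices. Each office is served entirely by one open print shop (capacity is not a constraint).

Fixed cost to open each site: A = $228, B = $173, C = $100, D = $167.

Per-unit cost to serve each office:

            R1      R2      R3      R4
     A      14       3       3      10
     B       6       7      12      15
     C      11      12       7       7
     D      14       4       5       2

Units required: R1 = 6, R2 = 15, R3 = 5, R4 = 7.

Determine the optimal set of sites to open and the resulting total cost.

Open D only; minimum total cost 350.

For any fixed open set, each office goes to its cheapest open site; total = fixed + service.
{D}: R1→D 14·6=84, R2→D 4·15=60, R3→D 5·5=25, R4→D 2·7=14. Service 183; fixed 167; total 350.
{C}: R1→C 11·6=66, R2→C 12·15=180, R3→C 7·5=35, R4→C 7·7=49. Service 330; fixed 100; total 430.
{C, D}: R1→C 11·6=66, R2→D 4·15=60, R3→D 5·5=25, R4→D 2·7=14. Service 165; fixed 267; total 432.
{A, B, C, D}: service 110 + fixed 668 = 778
No other subset beats 350.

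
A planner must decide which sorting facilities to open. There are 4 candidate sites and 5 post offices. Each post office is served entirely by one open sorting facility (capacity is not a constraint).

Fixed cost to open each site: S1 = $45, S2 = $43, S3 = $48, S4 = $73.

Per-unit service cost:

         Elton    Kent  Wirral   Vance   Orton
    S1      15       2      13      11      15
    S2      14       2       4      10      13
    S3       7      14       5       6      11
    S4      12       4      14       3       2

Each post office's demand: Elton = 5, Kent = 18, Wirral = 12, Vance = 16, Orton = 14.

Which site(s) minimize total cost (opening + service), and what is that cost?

For any fixed open set, each post office goes to its cheapest open site; total = fixed + service.
{S2, S4}: Elton→S4 12·5=60, Kent→S2 2·18=36, Wirral→S2 4·12=48, Vance→S4 3·16=48, Orton→S4 2·14=28. Service 220; fixed 116; total 336.
{S2, S3, S4}: Elton→S3 7·5=35, Kent→S2 2·18=36, Wirral→S2 4·12=48, Vance→S4 3·16=48, Orton→S4 2·14=28. Service 195; fixed 164; total 359.
{S3, S4}: service 243 + fixed 121 = 364
{S1, S2, S3, S4}: service 195 + fixed 209 = 404
No other subset beats 336.

Open S2 and S4; minimum total cost 336.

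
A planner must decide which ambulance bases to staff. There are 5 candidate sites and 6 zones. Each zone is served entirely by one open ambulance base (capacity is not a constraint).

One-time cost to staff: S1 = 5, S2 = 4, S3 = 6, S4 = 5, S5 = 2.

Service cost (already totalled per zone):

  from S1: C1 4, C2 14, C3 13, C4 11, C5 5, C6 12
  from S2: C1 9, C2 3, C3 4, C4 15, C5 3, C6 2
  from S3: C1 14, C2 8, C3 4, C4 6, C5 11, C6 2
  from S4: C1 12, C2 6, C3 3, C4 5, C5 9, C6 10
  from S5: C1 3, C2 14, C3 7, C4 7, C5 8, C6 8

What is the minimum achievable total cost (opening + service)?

For any fixed open set, each zone goes to its cheapest open site; total = fixed + service.
{S2, S5}: C1→S5 3, C2→S2 3, C3→S2 4, C4→S5 7, C5→S2 3, C6→S2 2. Service 22; fixed 6; total 28.
{S2, S4, S5}: service 19 + fixed 11 = 30
{S1, S2, S5}: C1→S5 3, C2→S2 3, C3→S2 4, C4→S5 7, C5→S2 3, C6→S2 2. Service 22; fixed 11; total 33.
{S1, S2, S3, S4, S5}: service 19 + fixed 22 = 41
No other subset beats 28.

Minimum total cost: 28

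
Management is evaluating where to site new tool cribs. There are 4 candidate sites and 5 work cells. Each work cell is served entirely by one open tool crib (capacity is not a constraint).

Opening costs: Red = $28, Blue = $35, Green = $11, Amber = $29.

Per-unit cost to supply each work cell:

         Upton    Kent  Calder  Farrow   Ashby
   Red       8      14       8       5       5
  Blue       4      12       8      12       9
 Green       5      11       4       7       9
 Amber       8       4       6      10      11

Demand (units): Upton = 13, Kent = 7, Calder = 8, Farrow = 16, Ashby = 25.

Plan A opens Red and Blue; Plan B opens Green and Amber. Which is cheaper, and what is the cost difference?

Plan A is cheaper by 34.

Plan A: {Red, Blue}: Upton→Blue 4·13=52, Kent→Blue 12·7=84, Calder→Red 8·8=64, Farrow→Red 5·16=80, Ashby→Red 5·25=125. Service 405; fixed 63; total 468.
Plan B: {Green, Amber}: Upton→Green 5·13=65, Kent→Amber 4·7=28, Calder→Green 4·8=32, Farrow→Green 7·16=112, Ashby→Green 9·25=225. Service 462; fixed 40; total 502.
Difference: |468 − 502| = 34.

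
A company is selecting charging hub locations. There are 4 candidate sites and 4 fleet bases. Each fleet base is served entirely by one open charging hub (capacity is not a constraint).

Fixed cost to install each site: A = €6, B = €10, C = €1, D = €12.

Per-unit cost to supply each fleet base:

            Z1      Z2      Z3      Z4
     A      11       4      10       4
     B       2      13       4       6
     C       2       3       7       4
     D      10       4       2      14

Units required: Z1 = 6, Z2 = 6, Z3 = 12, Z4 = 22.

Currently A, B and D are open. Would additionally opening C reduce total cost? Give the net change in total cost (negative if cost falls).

Current service cost with {A, B, D}: 148.
Adding C: each fleet base re-picks its cheapest; new service cost 142, saving 6.
Extra fixed cost: 1. Net change = 1 − 6 = -5.
(Totals: 176 → 171.)

Yes — net change −5 (cost falls by 5).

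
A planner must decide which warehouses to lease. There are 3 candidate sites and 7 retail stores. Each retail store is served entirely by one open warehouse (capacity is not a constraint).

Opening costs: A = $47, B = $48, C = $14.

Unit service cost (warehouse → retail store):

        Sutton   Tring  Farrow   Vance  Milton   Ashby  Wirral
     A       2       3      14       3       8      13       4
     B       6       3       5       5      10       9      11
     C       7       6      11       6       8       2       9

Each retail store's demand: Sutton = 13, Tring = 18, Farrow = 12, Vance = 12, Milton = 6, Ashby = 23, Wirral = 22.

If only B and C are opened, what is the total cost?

Total cost: 606

Each retail store is assigned to its cheapest site among the open ones.
{B, C}: Sutton→B 6·13=78, Tring→B 3·18=54, Farrow→B 5·12=60, Vance→B 5·12=60, Milton→C 8·6=48, Ashby→C 2·23=46, Wirral→C 9·22=198. Service 544; fixed 62; total 606.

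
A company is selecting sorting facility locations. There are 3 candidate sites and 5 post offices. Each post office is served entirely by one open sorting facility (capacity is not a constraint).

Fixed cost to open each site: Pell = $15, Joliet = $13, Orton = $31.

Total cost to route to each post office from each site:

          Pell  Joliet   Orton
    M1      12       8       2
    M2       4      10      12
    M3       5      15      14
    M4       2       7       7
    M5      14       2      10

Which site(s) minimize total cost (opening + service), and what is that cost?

Open Pell and Joliet; minimum total cost 49.

For any fixed open set, each post office goes to its cheapest open site; total = fixed + service.
{Pell, Joliet}: M1→Joliet 8, M2→Pell 4, M3→Pell 5, M4→Pell 2, M5→Joliet 2. Service 21; fixed 28; total 49.
{Pell}: service 37 + fixed 15 = 52
{Joliet}: service 42 + fixed 13 = 55
{Pell, Joliet, Orton}: M1→Orton 2, M2→Pell 4, M3→Pell 5, M4→Pell 2, M5→Joliet 2. Service 15; fixed 59; total 74.
No other subset beats 49.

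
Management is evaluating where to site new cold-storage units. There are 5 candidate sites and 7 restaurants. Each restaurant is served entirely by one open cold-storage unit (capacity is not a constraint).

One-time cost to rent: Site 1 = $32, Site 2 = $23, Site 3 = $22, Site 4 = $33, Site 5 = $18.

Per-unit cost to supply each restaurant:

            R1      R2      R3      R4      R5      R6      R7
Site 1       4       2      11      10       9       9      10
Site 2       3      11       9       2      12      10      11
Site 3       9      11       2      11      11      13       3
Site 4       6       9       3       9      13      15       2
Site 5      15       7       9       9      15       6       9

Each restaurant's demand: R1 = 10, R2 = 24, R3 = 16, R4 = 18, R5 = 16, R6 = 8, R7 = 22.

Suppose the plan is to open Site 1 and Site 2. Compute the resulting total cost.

Each restaurant is assigned to its cheapest site among the open ones.
{Site 1, Site 2}: R1→Site 2 3·10=30, R2→Site 1 2·24=48, R3→Site 2 9·16=144, R4→Site 2 2·18=36, R5→Site 1 9·16=144, R6→Site 1 9·8=72, R7→Site 1 10·22=220. Service 694; fixed 55; total 749.

Total cost: 749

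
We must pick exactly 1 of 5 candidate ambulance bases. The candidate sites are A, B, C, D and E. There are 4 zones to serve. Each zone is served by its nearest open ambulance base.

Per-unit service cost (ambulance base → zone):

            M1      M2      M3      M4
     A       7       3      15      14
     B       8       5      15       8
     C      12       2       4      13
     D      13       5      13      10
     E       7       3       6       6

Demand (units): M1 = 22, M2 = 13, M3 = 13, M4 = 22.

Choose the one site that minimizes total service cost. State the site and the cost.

Choose E only; total service cost 403.

With exactly 1 open, each zone uses its cheapest among the chosen.
{E}: M1→E 7·22=154, M2→E 3·13=39, M3→E 6·13=78, M4→E 6·22=132. Service cost 403.
{B}: service cost 612
{C}: service cost 628
Among all 5 size-1 choices, {E} is lowest.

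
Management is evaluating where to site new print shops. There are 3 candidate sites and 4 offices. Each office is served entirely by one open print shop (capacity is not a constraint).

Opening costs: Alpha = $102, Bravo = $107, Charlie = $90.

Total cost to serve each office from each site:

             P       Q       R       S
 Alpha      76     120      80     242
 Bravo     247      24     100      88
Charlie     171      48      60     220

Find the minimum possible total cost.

Minimum total cost: 477

For any fixed open set, each office goes to its cheapest open site; total = fixed + service.
{Alpha, Bravo}: P→Alpha 76, Q→Bravo 24, R→Alpha 80, S→Bravo 88. Service 268; fixed 209; total 477.
{Bravo, Charlie}: service 343 + fixed 197 = 540
{Alpha, Bravo, Charlie}: service 248 + fixed 299 = 547
{Charlie}: service 499 + fixed 90 = 589
(All 7 nonempty subsets were checked; Alpha and Bravo is lowest.)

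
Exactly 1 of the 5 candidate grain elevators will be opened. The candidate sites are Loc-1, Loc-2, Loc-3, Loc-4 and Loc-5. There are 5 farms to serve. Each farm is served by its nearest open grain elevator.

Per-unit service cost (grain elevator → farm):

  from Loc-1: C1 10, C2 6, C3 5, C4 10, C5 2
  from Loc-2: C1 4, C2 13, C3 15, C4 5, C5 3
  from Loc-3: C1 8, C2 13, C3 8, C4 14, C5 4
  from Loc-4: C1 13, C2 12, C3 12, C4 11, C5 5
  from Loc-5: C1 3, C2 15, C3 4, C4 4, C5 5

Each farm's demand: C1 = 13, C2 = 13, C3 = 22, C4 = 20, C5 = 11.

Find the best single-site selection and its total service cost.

With exactly 1 open, each farm uses its cheapest among the chosen.
{Loc-5}: C1→Loc-5 3·13=39, C2→Loc-5 15·13=195, C3→Loc-5 4·22=88, C4→Loc-5 4·20=80, C5→Loc-5 5·11=55. Service cost 457.
{Loc-1}: service cost 540
{Loc-2}: service cost 684
Among all 5 size-1 choices, {Loc-5} is lowest.

Choose Loc-5 only; total service cost 457.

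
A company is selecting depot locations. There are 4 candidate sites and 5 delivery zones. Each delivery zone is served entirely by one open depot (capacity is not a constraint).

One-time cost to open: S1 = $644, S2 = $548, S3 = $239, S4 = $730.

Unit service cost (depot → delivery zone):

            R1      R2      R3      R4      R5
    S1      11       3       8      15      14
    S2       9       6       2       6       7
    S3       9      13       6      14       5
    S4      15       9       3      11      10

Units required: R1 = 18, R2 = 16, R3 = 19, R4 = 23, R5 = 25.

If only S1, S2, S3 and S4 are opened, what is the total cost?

Each delivery zone is assigned to its cheapest site among the open ones.
{S1, S2, S3, S4}: R1→S2 9·18=162, R2→S1 3·16=48, R3→S2 2·19=38, R4→S2 6·23=138, R5→S3 5·25=125. Service 511; fixed 2161; total 2672.

Total cost: 2672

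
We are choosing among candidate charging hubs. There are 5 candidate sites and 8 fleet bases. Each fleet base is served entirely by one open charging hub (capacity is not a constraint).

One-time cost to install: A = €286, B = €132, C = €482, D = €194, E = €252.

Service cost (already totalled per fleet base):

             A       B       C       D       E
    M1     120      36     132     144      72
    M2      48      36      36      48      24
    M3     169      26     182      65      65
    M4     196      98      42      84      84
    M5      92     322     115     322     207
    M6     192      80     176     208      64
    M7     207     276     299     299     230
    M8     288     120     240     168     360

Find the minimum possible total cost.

Minimum total cost: 1113

For any fixed open set, each fleet base goes to its cheapest open site; total = fixed + service.
{A, B}: M1→B 36, M2→B 36, M3→B 26, M4→B 98, M5→A 92, M6→B 80, M7→A 207, M8→B 120. Service 695; fixed 418; total 1113.
{B}: service 994 + fixed 132 = 1126
{B, E}: service 791 + fixed 384 = 1175
{A, B, C, D, E}: M1→B 36, M2→E 24, M3→B 26, M4→C 42, M5→A 92, M6→E 64, M7→A 207, M8→B 120. Service 611; fixed 1346; total 1957.
No other subset beats 1113.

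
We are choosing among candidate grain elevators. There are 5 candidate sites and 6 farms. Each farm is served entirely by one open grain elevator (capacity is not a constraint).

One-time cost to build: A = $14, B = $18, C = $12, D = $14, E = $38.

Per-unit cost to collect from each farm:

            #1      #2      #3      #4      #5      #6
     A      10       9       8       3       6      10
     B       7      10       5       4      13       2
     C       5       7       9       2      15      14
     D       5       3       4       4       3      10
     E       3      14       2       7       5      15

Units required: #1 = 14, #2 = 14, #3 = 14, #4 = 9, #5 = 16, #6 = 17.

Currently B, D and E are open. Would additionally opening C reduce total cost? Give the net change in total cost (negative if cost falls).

Yes — net change −6 (cost falls by 6).

Current service cost with {B, D, E}: 230.
Adding C: each farm re-picks its cheapest; new service cost 212, saving 18.
Extra fixed cost: 12. Net change = 12 − 18 = -6.
(Totals: 300 → 294.)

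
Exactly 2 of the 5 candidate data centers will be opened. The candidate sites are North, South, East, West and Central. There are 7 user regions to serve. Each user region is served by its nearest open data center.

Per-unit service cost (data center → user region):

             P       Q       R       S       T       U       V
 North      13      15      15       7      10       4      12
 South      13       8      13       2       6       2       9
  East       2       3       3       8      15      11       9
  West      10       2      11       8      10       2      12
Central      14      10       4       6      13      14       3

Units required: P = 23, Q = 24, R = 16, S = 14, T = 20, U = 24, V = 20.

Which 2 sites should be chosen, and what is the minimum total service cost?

Choose South and East; total service cost 542.

With exactly 2 open, each user region uses its cheapest among the chosen.
{South, East}: P→East 2·23=46, Q→East 3·24=72, R→East 3·16=48, S→South 2·14=28, T→South 6·20=120, U→South 2·24=48, V→South 9·20=180. Service cost 542.
{East, West}: service cost 682
{West, Central}: service cost 734
Among all 10 size-2 choices, {South, East} is lowest.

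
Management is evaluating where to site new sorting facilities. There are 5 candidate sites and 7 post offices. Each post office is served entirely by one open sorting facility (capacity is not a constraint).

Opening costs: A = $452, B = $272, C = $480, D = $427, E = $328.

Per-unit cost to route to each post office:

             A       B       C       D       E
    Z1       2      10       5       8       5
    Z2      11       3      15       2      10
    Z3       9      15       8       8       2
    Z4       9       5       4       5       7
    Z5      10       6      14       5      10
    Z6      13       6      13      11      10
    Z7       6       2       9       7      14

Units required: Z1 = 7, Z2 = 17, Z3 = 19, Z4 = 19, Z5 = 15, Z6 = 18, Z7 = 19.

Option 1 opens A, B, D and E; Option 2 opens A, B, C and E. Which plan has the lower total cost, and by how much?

Option 1: {A, B, D, E}: Z1→A 2·7=14, Z2→D 2·17=34, Z3→E 2·19=38, Z4→B 5·19=95, Z5→D 5·15=75, Z6→B 6·18=108, Z7→B 2·19=38. Service 402; fixed 1479; total 1881.
Option 2: {A, B, C, E}: Z1→A 2·7=14, Z2→B 3·17=51, Z3→E 2·19=38, Z4→C 4·19=76, Z5→B 6·15=90, Z6→B 6·18=108, Z7→B 2·19=38. Service 415; fixed 1532; total 1947.
Difference: |1881 − 1947| = 66.

Option 1 is cheaper by 66.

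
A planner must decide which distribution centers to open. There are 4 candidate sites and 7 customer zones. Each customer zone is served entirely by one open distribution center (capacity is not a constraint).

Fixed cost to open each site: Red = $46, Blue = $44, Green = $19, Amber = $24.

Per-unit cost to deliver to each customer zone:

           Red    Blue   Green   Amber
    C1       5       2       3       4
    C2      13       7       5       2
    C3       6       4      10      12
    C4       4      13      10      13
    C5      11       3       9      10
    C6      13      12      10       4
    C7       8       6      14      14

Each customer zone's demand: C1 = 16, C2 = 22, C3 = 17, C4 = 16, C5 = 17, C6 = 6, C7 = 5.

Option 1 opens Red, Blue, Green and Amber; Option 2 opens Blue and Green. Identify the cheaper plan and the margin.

Option 1: {Red, Blue, Green, Amber}: C1→Blue 2·16=32, C2→Amber 2·22=44, C3→Blue 4·17=68, C4→Red 4·16=64, C5→Blue 3·17=51, C6→Amber 4·6=24, C7→Blue 6·5=30. Service 313; fixed 133; total 446.
Option 2: {Blue, Green}: C1→Blue 2·16=32, C2→Green 5·22=110, C3→Blue 4·17=68, C4→Green 10·16=160, C5→Blue 3·17=51, C6→Green 10·6=60, C7→Blue 6·5=30. Service 511; fixed 63; total 574.
Difference: |446 − 574| = 128.

Option 1 is cheaper by 128.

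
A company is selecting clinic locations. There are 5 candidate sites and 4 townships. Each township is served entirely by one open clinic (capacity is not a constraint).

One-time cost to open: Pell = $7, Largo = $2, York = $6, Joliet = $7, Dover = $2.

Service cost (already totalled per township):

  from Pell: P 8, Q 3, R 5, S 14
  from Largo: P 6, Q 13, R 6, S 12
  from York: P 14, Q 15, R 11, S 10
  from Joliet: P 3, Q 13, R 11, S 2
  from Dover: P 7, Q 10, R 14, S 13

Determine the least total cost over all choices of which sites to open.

For any fixed open set, each township goes to its cheapest open site; total = fixed + service.
{Pell, Joliet}: P→Joliet 3, Q→Pell 3, R→Pell 5, S→Joliet 2. Service 13; fixed 14; total 27.
{Pell, Largo, Joliet}: service 13 + fixed 16 = 29
{Pell, Joliet, Dover}: P→Joliet 3, Q→Pell 3, R→Pell 5, S→Joliet 2. Service 13; fixed 16; total 29.
{Pell, Largo, York, Joliet, Dover}: service 13 + fixed 24 = 37
No other subset beats 27.

Minimum total cost: 27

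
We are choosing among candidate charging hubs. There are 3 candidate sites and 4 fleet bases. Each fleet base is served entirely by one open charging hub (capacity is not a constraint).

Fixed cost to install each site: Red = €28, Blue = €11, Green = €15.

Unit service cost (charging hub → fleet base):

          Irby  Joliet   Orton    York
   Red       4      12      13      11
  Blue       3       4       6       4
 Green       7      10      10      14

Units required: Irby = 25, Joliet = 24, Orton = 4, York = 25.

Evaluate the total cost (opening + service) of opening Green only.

Each fleet base is assigned to its cheapest site among the open ones.
{Green}: Irby→Green 7·25=175, Joliet→Green 10·24=240, Orton→Green 10·4=40, York→Green 14·25=350. Service 805; fixed 15; total 820.

Total cost: 820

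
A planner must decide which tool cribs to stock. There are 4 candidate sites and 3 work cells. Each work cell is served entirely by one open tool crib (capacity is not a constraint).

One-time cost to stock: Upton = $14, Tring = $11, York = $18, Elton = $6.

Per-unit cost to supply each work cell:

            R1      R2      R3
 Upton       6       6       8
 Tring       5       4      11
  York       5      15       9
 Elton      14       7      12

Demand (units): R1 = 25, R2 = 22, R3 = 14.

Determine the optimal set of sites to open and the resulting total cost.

Open Upton and Tring; minimum total cost 350.

For any fixed open set, each work cell goes to its cheapest open site; total = fixed + service.
{Upton, Tring}: R1→Tring 5·25=125, R2→Tring 4·22=88, R3→Upton 8·14=112. Service 325; fixed 25; total 350.
{Upton, Tring, Elton}: R1→Tring 5·25=125, R2→Tring 4·22=88, R3→Upton 8·14=112. Service 325; fixed 31; total 356.
{Upton, Tring, York}: service 325 + fixed 43 = 368
{Upton, Tring, York, Elton}: service 325 + fixed 49 = 374
No other subset beats 350.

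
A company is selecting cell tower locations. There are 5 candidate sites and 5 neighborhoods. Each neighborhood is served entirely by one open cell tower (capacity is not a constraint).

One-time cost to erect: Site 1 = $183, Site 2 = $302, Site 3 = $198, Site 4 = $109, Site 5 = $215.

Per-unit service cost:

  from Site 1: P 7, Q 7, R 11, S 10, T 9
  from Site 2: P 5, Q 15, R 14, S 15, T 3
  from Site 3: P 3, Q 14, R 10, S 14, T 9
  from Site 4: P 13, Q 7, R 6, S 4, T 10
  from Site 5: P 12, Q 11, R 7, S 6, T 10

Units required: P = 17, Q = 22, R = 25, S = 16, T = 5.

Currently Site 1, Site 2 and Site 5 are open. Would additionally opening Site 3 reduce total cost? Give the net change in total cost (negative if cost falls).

No — net change +164 (cost rises by 164).

Current service cost with {Site 1, Site 2, Site 5}: 525.
Adding Site 3: each neighborhood re-picks its cheapest; new service cost 491, saving 34.
Extra fixed cost: 198. Net change = 198 − 34 = 164.
(Totals: 1225 → 1389.)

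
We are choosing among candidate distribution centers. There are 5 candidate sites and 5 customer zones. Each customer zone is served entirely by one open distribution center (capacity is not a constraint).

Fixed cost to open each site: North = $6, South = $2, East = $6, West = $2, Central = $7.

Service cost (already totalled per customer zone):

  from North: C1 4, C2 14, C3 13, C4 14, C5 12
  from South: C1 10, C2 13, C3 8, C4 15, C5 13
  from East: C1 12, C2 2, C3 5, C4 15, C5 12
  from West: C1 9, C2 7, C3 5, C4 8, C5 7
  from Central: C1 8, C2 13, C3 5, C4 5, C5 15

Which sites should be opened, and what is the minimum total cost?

For any fixed open set, each customer zone goes to its cheapest open site; total = fixed + service.
{West}: C1→West 9, C2→West 7, C3→West 5, C4→West 8, C5→West 7. Service 36; fixed 2; total 38.
{North, West}: service 31 + fixed 8 = 39
{East, West}: service 31 + fixed 8 = 39
{North, South, East, West, Central}: C1→North 4, C2→East 2, C3→East 5, C4→Central 5, C5→West 7. Service 23; fixed 23; total 46.
No other subset beats 38.

Open West only; minimum total cost 38.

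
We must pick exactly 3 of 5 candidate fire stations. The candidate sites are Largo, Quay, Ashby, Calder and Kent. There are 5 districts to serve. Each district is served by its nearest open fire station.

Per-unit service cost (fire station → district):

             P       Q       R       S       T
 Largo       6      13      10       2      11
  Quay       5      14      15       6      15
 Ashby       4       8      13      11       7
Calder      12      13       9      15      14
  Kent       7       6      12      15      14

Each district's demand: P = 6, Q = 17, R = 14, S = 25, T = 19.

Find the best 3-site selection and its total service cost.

Choose Largo, Ashby and Kent; total service cost 449.

With exactly 3 open, each district uses its cheapest among the chosen.
{Largo, Ashby, Kent}: P→Ashby 4·6=24, Q→Kent 6·17=102, R→Largo 10·14=140, S→Largo 2·25=50, T→Ashby 7·19=133. Service cost 449.
{Largo, Ashby, Calder}: service cost 469
{Largo, Quay, Ashby}: service cost 483
Among all 10 size-3 choices, {Largo, Ashby, Kent} is lowest.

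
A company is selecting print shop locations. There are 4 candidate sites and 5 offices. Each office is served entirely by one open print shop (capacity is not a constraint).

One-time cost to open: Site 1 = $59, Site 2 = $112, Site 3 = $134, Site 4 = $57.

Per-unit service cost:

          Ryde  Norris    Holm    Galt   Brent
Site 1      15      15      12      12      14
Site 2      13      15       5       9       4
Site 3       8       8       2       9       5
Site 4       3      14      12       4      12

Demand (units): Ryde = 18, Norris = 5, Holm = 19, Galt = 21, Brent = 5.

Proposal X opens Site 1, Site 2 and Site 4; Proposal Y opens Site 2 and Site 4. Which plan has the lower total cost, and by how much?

Proposal Y is cheaper by 59.

Proposal X: {Site 1, Site 2, Site 4}: Ryde→Site 4 3·18=54, Norris→Site 4 14·5=70, Holm→Site 2 5·19=95, Galt→Site 4 4·21=84, Brent→Site 2 4·5=20. Service 323; fixed 228; total 551.
Proposal Y: {Site 2, Site 4}: Ryde→Site 4 3·18=54, Norris→Site 4 14·5=70, Holm→Site 2 5·19=95, Galt→Site 4 4·21=84, Brent→Site 2 4·5=20. Service 323; fixed 169; total 492.
Difference: |551 − 492| = 59.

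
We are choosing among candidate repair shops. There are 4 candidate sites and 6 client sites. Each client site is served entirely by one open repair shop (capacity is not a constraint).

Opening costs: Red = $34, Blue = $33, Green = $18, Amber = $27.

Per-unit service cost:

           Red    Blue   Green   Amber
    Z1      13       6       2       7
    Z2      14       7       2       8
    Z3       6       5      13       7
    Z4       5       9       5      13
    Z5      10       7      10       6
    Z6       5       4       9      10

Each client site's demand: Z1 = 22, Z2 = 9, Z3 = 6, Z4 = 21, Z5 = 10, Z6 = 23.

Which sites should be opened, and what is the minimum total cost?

For any fixed open set, each client site goes to its cheapest open site; total = fixed + service.
{Blue, Green}: Z1→Green 2·22=44, Z2→Green 2·9=18, Z3→Blue 5·6=30, Z4→Green 5·21=105, Z5→Blue 7·10=70, Z6→Blue 4·23=92. Service 359; fixed 51; total 410.
{Blue, Green, Amber}: Z1→Green 2·22=44, Z2→Green 2·9=18, Z3→Blue 5·6=30, Z4→Green 5·21=105, Z5→Amber 6·10=60, Z6→Blue 4·23=92. Service 349; fixed 78; total 427.
{Red, Blue, Green}: service 359 + fixed 85 = 444
{Red, Blue, Green, Amber}: Z1→Green 2·22=44, Z2→Green 2·9=18, Z3→Blue 5·6=30, Z4→Red 5·21=105, Z5→Amber 6·10=60, Z6→Blue 4·23=92. Service 349; fixed 112; total 461.
No other subset beats 410.

Open Blue and Green; minimum total cost 410.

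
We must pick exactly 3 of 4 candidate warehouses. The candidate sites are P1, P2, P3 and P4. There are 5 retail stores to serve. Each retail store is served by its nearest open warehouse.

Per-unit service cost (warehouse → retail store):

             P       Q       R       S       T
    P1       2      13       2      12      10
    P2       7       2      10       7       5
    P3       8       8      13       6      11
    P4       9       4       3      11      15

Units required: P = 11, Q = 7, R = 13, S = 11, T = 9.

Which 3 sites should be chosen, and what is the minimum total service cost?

With exactly 3 open, each retail store uses its cheapest among the chosen.
{P1, P2, P3}: P→P1 2·11=22, Q→P2 2·7=14, R→P1 2·13=26, S→P3 6·11=66, T→P2 5·9=45. Service cost 173.
{P1, P2, P4}: service cost 184
{P1, P3, P4}: service cost 232
Among all 4 size-3 choices, {P1, P2, P3} is lowest.

Choose P1, P2 and P3; total service cost 173.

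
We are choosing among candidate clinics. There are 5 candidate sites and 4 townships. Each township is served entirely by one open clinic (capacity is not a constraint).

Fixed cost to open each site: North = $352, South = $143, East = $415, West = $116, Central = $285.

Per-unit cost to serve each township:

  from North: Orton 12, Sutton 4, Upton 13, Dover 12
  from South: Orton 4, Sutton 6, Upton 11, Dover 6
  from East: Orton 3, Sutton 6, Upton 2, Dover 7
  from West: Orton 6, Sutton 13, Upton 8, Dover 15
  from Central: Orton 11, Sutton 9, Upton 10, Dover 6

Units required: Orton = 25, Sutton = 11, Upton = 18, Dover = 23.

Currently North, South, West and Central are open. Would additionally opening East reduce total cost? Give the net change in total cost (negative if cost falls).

Current service cost with {North, South, West, Central}: 426.
Adding East: each township re-picks its cheapest; new service cost 293, saving 133.
Extra fixed cost: 415. Net change = 415 − 133 = 282.
(Totals: 1322 → 1604.)

No — net change +282 (cost rises by 282).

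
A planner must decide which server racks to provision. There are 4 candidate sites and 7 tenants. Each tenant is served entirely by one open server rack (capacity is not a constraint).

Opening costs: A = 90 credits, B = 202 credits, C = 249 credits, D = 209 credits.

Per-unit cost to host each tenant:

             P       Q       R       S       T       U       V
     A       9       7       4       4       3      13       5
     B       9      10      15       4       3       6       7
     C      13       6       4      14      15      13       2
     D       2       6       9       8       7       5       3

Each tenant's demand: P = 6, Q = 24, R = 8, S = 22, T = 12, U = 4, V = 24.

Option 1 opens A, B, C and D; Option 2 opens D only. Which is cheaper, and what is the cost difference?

Option 1: {A, B, C, D}: P→D 2·6=12, Q→C 6·24=144, R→A 4·8=32, S→A 4·22=88, T→A 3·12=36, U→D 5·4=20, V→C 2·24=48. Service 380; fixed 750; total 1130.
Option 2: {D}: P→D 2·6=12, Q→D 6·24=144, R→D 9·8=72, S→D 8·22=176, T→D 7·12=84, U→D 5·4=20, V→D 3·24=72. Service 580; fixed 209; total 789.
Difference: |1130 − 789| = 341.

Option 2 is cheaper by 341.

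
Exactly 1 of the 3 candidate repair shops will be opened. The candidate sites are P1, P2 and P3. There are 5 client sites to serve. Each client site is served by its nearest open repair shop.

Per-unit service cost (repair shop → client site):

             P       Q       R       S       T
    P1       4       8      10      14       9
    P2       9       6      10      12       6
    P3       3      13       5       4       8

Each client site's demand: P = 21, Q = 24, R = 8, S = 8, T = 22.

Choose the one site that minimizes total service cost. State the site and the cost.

Choose P3 only; total service cost 623.

With exactly 1 open, each client site uses its cheapest among the chosen.
{P3}: P→P3 3·21=63, Q→P3 13·24=312, R→P3 5·8=40, S→P3 4·8=32, T→P3 8·22=176. Service cost 623.
{P2}: service cost 641
{P1}: service cost 666
Among all 3 size-1 choices, {P3} is lowest.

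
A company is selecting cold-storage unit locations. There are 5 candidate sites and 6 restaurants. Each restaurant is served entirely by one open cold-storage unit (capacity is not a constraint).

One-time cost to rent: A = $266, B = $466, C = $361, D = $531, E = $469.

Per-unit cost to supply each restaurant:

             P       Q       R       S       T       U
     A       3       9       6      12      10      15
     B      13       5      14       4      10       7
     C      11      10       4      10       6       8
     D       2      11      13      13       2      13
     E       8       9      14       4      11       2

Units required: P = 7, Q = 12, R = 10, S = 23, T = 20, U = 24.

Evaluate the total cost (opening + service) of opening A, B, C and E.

Each restaurant is assigned to its cheapest site among the open ones.
{A, B, C, E}: P→A 3·7=21, Q→B 5·12=60, R→C 4·10=40, S→B 4·23=92, T→C 6·20=120, U→E 2·24=48. Service 381; fixed 1562; total 1943.

Total cost: 1943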